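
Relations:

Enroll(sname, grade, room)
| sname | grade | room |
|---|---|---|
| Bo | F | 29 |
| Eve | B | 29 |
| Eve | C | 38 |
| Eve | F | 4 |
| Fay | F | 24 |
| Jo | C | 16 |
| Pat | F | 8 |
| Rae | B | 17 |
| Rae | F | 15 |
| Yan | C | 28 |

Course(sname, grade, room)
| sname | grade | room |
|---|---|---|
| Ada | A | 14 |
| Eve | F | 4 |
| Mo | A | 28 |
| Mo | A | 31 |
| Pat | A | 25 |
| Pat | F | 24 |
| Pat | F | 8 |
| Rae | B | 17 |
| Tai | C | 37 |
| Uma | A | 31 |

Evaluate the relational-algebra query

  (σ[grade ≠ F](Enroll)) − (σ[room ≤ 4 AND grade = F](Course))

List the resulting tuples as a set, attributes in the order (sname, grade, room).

Selection grade ≠ F: {(Eve, B, 29), (Eve, C, 38), (Jo, C, 16), (Rae, B, 17), (Yan, C, 28)}
Selection room ≤ 4 AND grade = F: {(Eve, F, 4)}
Set difference of the two operands is {(Eve, B, 29), (Eve, C, 38), (Jo, C, 16), (Rae, B, 17), (Yan, C, 28)}.

{(Eve, B, 29), (Eve, C, 38), (Jo, C, 16), (Rae, B, 17), (Yan, C, 28)}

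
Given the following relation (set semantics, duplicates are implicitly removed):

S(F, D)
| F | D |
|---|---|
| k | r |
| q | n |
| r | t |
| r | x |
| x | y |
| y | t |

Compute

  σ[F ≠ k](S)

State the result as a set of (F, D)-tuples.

{(q, n), (r, t), (r, x), (x, y), (y, t)}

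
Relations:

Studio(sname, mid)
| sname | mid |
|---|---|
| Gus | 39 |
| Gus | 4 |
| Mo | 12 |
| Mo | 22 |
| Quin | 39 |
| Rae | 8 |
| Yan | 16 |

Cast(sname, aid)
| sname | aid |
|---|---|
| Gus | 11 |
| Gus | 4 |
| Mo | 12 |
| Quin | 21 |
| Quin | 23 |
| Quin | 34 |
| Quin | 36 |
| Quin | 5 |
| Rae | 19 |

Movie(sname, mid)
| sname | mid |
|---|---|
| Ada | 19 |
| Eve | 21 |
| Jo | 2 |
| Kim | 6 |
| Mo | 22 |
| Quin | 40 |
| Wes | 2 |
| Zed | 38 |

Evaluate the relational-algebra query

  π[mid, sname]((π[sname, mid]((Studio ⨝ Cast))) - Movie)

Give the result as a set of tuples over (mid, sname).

Joining Studio and Cast on sname yields {(Gus, 39, 11), (Gus, 39, 4), (Gus, 4, 11), (Gus, 4, 4), (Mo, 12, 12), (Mo, 22, 12), (Quin, 39, 21), (Quin, 39, 23), (Quin, 39, 34), (Quin, 39, 36), (Quin, 39, 5), (Rae, 8, 19)}.
Projecting to sname, mid (6 duplicate(s) eliminated): {(Gus, 39), (Gus, 4), (Mo, 12), (Mo, 22), (Quin, 39), (Rae, 8)}
Taking the difference: {(Gus, 39), (Gus, 4), (Mo, 12), (Quin, 39), (Rae, 8)}
Projecting to mid, sname: {(12, Mo), (39, Gus), (39, Quin), (4, Gus), (8, Rae)}

{(12, Mo), (39, Gus), (39, Quin), (4, Gus), (8, Rae)}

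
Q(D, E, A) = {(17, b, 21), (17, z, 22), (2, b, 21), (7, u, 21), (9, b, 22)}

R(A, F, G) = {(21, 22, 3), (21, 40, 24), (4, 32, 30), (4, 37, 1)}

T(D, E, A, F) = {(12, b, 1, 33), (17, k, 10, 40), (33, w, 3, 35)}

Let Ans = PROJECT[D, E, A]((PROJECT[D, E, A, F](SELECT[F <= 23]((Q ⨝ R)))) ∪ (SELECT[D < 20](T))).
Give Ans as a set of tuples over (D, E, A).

{(12, b, 1), (17, b, 21), (17, k, 10), (2, b, 21), (7, u, 21)}

Joining Q and R on A yields {(17, b, 21, 22, 3), (17, b, 21, 40, 24), (2, b, 21, 22, 3), (2, b, 21, 40, 24), (7, u, 21, 22, 3), (7, u, 21, 40, 24)}.
Filtering on F <= 23 leaves {(17, b, 21, 22, 3), (2, b, 21, 22, 3), (7, u, 21, 22, 3)}.
Projecting to D, E, A, F: {(17, b, 21, 22), (2, b, 21, 22), (7, u, 21, 22)}
Filtering on D < 20 leaves {(12, b, 1, 33), (17, k, 10, 40)}.
Union: {(17, b, 21, 22), (2, b, 21, 22), (7, u, 21, 22)} with {(12, b, 1, 33), (17, k, 10, 40)} → {(12, b, 1, 33), (17, b, 21, 22), (17, k, 10, 40), (2, b, 21, 22), (7, u, 21, 22)}
Projecting to D, E, A: {(12, b, 1), (17, b, 21), (17, k, 10), (2, b, 21), (7, u, 21)}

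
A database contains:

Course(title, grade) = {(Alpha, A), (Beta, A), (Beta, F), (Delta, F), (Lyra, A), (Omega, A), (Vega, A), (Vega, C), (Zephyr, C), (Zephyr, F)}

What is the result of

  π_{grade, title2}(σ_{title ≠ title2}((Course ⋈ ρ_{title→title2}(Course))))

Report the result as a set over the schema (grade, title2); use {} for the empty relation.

{(A, Alpha), (A, Beta), (A, Lyra), (A, Omega), (A, Vega), (C, Vega), (C, Zephyr), (F, Beta), (F, Delta), (F, Zephyr)}

ρ[title→title2]: schema becomes (title2, grade); tuples unchanged.
Course ⋈ ρ_{title→title2}(Course) (natural join on grade): {(Alpha, A, Alpha), (Alpha, A, Beta), (Alpha, A, Lyra), (Alpha, A, Omega), (Alpha, A, Vega), (Beta, A, Alpha), (Beta, A, Beta), (Beta, A, Lyra), (Beta, A, Omega), (Beta, A, Vega), (Beta, F, Beta), (Beta, F, Delta), (Beta, F, Zephyr), (Delta, F, Beta), (Delta, F, Delta), (Delta, F, Zephyr), (Lyra, A, Alpha), (Lyra, A, Beta), (Lyra, A, Lyra), (Lyra, A, Omega), (Lyra, A, Vega), (Omega, A, Alpha), (Omega, A, Beta), (Omega, A, Lyra), (Omega, A, Omega), (Omega, A, Vega), (Vega, A, Alpha), (Vega, A, Beta), (Vega, A, Lyra), (Vega, A, Omega), (Vega, A, Vega), (Vega, C, Vega), (Vega, C, Zephyr), (Zephyr, C, Vega), (Zephyr, C, Zephyr), (Zephyr, F, Beta), (Zephyr, F, Delta), (Zephyr, F, Zephyr)}
Selection title ≠ title2: {(Alpha, A, Beta), (Alpha, A, Lyra), (Alpha, A, Omega), (Alpha, A, Vega), (Beta, A, Alpha), (Beta, A, Lyra), (Beta, A, Omega), (Beta, A, Vega), (Beta, F, Delta), (Beta, F, Zephyr), (Delta, F, Beta), (Delta, F, Zephyr), (Lyra, A, Alpha), (Lyra, A, Beta), (Lyra, A, Omega), (Lyra, A, Vega), (Omega, A, Alpha), (Omega, A, Beta), (Omega, A, Lyra), (Omega, A, Vega), (Vega, A, Alpha), (Vega, A, Beta), (Vega, A, Lyra), (Vega, A, Omega), (Vega, C, Zephyr), (Zephyr, C, Vega), (Zephyr, F, Beta), (Zephyr, F, Delta)}
Projecting to grade, title2 (18 duplicate(s) eliminated): {(A, Alpha), (A, Beta), (A, Lyra), (A, Omega), (A, Vega), (C, Vega), (C, Zephyr), (F, Beta), (F, Delta), (F, Zephyr)}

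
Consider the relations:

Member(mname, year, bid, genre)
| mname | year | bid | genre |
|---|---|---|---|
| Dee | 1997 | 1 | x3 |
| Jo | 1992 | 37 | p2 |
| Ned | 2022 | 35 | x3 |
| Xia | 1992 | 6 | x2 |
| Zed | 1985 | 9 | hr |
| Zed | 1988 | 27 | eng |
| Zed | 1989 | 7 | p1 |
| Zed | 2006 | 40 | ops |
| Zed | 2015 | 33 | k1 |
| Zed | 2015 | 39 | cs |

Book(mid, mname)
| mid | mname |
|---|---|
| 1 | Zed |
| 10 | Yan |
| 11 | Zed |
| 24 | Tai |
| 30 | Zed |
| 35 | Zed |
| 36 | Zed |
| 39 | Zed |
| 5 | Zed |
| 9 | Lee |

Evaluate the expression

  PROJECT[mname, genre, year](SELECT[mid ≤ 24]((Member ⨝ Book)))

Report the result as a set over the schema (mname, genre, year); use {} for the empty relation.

{(Zed, cs, 2015), (Zed, eng, 1988), (Zed, hr, 1985), (Zed, k1, 2015), (Zed, ops, 2006), (Zed, p1, 1989)}

Joining Member and Book on mname yields {(Zed, 1985, 9, hr, 1), (Zed, 1985, 9, hr, 11), (Zed, 1985, 9, hr, 30), (Zed, 1985, 9, hr, 35), (Zed, 1985, 9, hr, 36), (Zed, 1985, 9, hr, 39), (Zed, 1985, 9, hr, 5), (Zed, 1988, 27, eng, 1), (Zed, 1988, 27, eng, 11), (Zed, 1988, 27, eng, 30), (Zed, 1988, 27, eng, 35), (Zed, 1988, 27, eng, 36), (Zed, 1988, 27, eng, 39), (Zed, 1988, 27, eng, 5), (Zed, 1989, 7, p1, 1), (Zed, 1989, 7, p1, 11), (Zed, 1989, 7, p1, 30), (Zed, 1989, 7, p1, 35), (Zed, 1989, 7, p1, 36), (Zed, 1989, 7, p1, 39), (Zed, 1989, 7, p1, 5), (Zed, 2006, 40, ops, 1), (Zed, 2006, 40, ops, 11), (Zed, 2006, 40, ops, 30), (Zed, 2006, 40, ops, 35), (Zed, 2006, 40, ops, 36), (Zed, 2006, 40, ops, 39), (Zed, 2006, 40, ops, 5), (Zed, 2015, 33, k1, 1), (Zed, 2015, 33, k1, 11), (Zed, 2015, 33, k1, 30), (Zed, 2015, 33, k1, 35), (Zed, 2015, 33, k1, 36), (Zed, 2015, 33, k1, 39), (Zed, 2015, 33, k1, 5), (Zed, 2015, 39, cs, 1), (Zed, 2015, 39, cs, 11), (Zed, 2015, 39, cs, 30), (Zed, 2015, 39, cs, 35), (Zed, 2015, 39, cs, 36), (Zed, 2015, 39, cs, 39), (Zed, 2015, 39, cs, 5)}.
Selection mid ≤ 24: {(Zed, 1985, 9, hr, 1), (Zed, 1985, 9, hr, 11), (Zed, 1985, 9, hr, 5), (Zed, 1988, 27, eng, 1), (Zed, 1988, 27, eng, 11), (Zed, 1988, 27, eng, 5), (Zed, 1989, 7, p1, 1), (Zed, 1989, 7, p1, 11), (Zed, 1989, 7, p1, 5), (Zed, 2006, 40, ops, 1), (Zed, 2006, 40, ops, 11), (Zed, 2006, 40, ops, 5), (Zed, 2015, 33, k1, 1), (Zed, 2015, 33, k1, 11), (Zed, 2015, 33, k1, 5), (Zed, 2015, 39, cs, 1), (Zed, 2015, 39, cs, 11), (Zed, 2015, 39, cs, 5)}
π_{mname, genre, year} gives {(Zed, cs, 2015), (Zed, eng, 1988), (Zed, hr, 1985), (Zed, k1, 2015), (Zed, ops, 2006), (Zed, p1, 1989)} (12 duplicate(s) eliminated).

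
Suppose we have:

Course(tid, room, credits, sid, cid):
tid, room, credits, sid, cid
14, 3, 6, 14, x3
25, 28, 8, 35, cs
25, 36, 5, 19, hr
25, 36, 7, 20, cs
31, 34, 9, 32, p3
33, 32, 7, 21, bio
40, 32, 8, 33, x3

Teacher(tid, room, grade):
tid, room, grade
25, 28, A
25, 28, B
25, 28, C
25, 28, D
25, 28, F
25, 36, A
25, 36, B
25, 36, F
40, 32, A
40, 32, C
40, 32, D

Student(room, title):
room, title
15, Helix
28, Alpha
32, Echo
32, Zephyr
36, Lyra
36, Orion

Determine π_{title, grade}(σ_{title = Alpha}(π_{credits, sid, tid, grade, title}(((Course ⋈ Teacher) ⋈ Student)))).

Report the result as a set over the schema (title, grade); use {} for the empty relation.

{(Alpha, A), (Alpha, B), (Alpha, C), (Alpha, D), (Alpha, F)}

Joining Course and Teacher on tid, room yields {(25, 28, 8, 35, cs, A), (25, 28, 8, 35, cs, B), (25, 28, 8, 35, cs, C), (25, 28, 8, 35, cs, D), (25, 28, 8, 35, cs, F), (25, 36, 5, 19, hr, A), (25, 36, 5, 19, hr, B), (25, 36, 5, 19, hr, F), (25, 36, 7, 20, cs, A), (25, 36, 7, 20, cs, B), (25, 36, 7, 20, cs, F), (40, 32, 8, 33, x3, A), (40, 32, 8, 33, x3, C), (40, 32, 8, 33, x3, D)}.
Joining (Course ⋈ Teacher) and Student on room yields {(25, 28, 8, 35, cs, A, Alpha), (25, 28, 8, 35, cs, B, Alpha), (25, 28, 8, 35, cs, C, Alpha), (25, 28, 8, 35, cs, D, Alpha), (25, 28, 8, 35, cs, F, Alpha), (25, 36, 5, 19, hr, A, Lyra), (25, 36, 5, 19, hr, A, Orion), (25, 36, 5, 19, hr, B, Lyra), (25, 36, 5, 19, hr, B, Orion), (25, 36, 5, 19, hr, F, Lyra), (25, 36, 5, 19, hr, F, Orion), (25, 36, 7, 20, cs, A, Lyra), (25, 36, 7, 20, cs, A, Orion), (25, 36, 7, 20, cs, B, Lyra), (25, 36, 7, 20, cs, B, Orion), (25, 36, 7, 20, cs, F, Lyra), (25, 36, 7, 20, cs, F, Orion), (40, 32, 8, 33, x3, A, Echo), (40, 32, 8, 33, x3, A, Zephyr), (40, 32, 8, 33, x3, C, Echo), (40, 32, 8, 33, x3, C, Zephyr), (40, 32, 8, 33, x3, D, Echo), (40, 32, 8, 33, x3, D, Zephyr)}.
π_{credits, sid, tid, grade, title} gives {(5, 19, 25, A, Lyra), (5, 19, 25, A, Orion), (5, 19, 25, B, Lyra), (5, 19, 25, B, Orion), (5, 19, 25, F, Lyra), (5, 19, 25, F, Orion), (7, 20, 25, A, Lyra), (7, 20, 25, A, Orion), (7, 20, 25, B, Lyra), (7, 20, 25, B, Orion), (7, 20, 25, F, Lyra), (7, 20, 25, F, Orion), (8, 33, 40, A, Echo), (8, 33, 40, A, Zephyr), (8, 33, 40, C, Echo), (8, 33, 40, C, Zephyr), (8, 33, 40, D, Echo), (8, 33, 40, D, Zephyr), (8, 35, 25, A, Alpha), (8, 35, 25, B, Alpha), (8, 35, 25, C, Alpha), (8, 35, 25, D, Alpha), (8, 35, 25, F, Alpha)}.
Filtering on title = Alpha leaves {(8, 35, 25, A, Alpha), (8, 35, 25, B, Alpha), (8, 35, 25, C, Alpha), (8, 35, 25, D, Alpha), (8, 35, 25, F, Alpha)}.
π_{title, grade} gives {(Alpha, A), (Alpha, B), (Alpha, C), (Alpha, D), (Alpha, F)}.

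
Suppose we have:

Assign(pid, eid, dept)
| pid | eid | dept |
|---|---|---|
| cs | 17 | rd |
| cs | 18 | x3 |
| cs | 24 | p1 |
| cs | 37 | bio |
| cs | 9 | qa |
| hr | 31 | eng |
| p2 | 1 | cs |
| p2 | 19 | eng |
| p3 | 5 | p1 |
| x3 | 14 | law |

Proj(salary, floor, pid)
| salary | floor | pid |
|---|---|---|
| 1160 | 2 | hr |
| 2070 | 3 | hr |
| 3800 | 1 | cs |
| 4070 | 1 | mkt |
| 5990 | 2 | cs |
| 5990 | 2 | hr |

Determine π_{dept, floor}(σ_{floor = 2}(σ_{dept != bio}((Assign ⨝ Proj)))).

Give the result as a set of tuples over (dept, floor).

{(eng, 2), (p1, 2), (qa, 2), (rd, 2), (x3, 2)}

Joining Assign and Proj on pid yields {(cs, 17, rd, 3800, 1), (cs, 17, rd, 5990, 2), (cs, 18, x3, 3800, 1), (cs, 18, x3, 5990, 2), (cs, 24, p1, 3800, 1), (cs, 24, p1, 5990, 2), (cs, 37, bio, 3800, 1), (cs, 37, bio, 5990, 2), (cs, 9, qa, 3800, 1), (cs, 9, qa, 5990, 2), (hr, 31, eng, 1160, 2), (hr, 31, eng, 2070, 3), (hr, 31, eng, 5990, 2)}.
Apply σ_{dept != bio}; surviving tuples: {(cs, 17, rd, 3800, 1), (cs, 17, rd, 5990, 2), (cs, 18, x3, 3800, 1), (cs, 18, x3, 5990, 2), (cs, 24, p1, 3800, 1), (cs, 24, p1, 5990, 2), (cs, 9, qa, 3800, 1), (cs, 9, qa, 5990, 2), (hr, 31, eng, 1160, 2), (hr, 31, eng, 2070, 3), (hr, 31, eng, 5990, 2)}
Apply σ_{floor = 2}; surviving tuples: {(cs, 17, rd, 5990, 2), (cs, 18, x3, 5990, 2), (cs, 24, p1, 5990, 2), (cs, 9, qa, 5990, 2), (hr, 31, eng, 1160, 2), (hr, 31, eng, 5990, 2)}
π_{dept, floor} gives {(eng, 2), (p1, 2), (qa, 2), (rd, 2), (x3, 2)} (1 duplicate(s) eliminated).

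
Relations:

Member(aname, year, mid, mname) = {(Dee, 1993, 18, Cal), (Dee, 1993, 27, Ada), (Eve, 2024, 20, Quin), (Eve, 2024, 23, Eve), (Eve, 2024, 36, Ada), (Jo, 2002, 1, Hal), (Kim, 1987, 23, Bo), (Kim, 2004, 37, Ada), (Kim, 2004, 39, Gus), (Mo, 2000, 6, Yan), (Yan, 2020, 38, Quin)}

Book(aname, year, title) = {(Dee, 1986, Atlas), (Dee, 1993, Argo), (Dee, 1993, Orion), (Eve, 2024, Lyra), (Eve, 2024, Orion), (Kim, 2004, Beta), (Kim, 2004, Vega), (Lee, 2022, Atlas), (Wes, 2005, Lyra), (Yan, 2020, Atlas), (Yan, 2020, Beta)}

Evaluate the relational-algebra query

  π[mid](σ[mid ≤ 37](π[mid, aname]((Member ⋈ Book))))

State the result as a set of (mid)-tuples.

Joining Member and Book on aname, year yields {(Dee, 1993, 18, Cal, Argo), (Dee, 1993, 18, Cal, Orion), (Dee, 1993, 27, Ada, Argo), (Dee, 1993, 27, Ada, Orion), (Eve, 2024, 20, Quin, Lyra), (Eve, 2024, 20, Quin, Orion), (Eve, 2024, 23, Eve, Lyra), (Eve, 2024, 23, Eve, Orion), (Eve, 2024, 36, Ada, Lyra), (Eve, 2024, 36, Ada, Orion), (Kim, 2004, 37, Ada, Beta), (Kim, 2004, 37, Ada, Vega), (Kim, 2004, 39, Gus, Beta), (Kim, 2004, 39, Gus, Vega), (Yan, 2020, 38, Quin, Atlas), (Yan, 2020, 38, Quin, Beta)}.
π[mid, aname]: project onto (mid, aname) (8 duplicate(s) eliminated) → {(18, Dee), (20, Eve), (23, Eve), (27, Dee), (36, Eve), (37, Kim), (38, Yan), (39, Kim)}
Selection mid ≤ 37: {(18, Dee), (20, Eve), (23, Eve), (27, Dee), (36, Eve), (37, Kim)}
π[mid]: project onto (mid) → {18, 20, 23, 27, 36, 37}

{18, 20, 23, 27, 36, 37}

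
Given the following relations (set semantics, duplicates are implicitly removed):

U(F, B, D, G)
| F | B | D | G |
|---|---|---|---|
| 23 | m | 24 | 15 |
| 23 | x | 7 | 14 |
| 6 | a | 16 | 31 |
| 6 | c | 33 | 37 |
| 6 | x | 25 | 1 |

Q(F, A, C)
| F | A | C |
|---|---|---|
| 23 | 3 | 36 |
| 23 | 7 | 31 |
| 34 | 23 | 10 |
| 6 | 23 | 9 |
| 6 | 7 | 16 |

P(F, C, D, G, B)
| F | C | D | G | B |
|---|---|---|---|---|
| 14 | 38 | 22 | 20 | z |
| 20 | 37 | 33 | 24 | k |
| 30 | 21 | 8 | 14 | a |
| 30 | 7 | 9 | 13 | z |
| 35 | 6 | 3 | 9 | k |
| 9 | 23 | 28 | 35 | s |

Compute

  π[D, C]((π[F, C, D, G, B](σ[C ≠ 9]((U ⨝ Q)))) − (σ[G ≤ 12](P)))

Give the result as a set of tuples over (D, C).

Natural join on F: {(23, m, 24, 15, 3, 36), (23, m, 24, 15, 7, 31), (23, x, 7, 14, 3, 36), (23, x, 7, 14, 7, 31), (6, a, 16, 31, 23, 9), (6, a, 16, 31, 7, 16), (6, c, 33, 37, 23, 9), (6, c, 33, 37, 7, 16), (6, x, 25, 1, 23, 9), (6, x, 25, 1, 7, 16)}
σ[C ≠ 9]: keep tuples satisfying C ≠ 9 → {(23, m, 24, 15, 3, 36), (23, m, 24, 15, 7, 31), (23, x, 7, 14, 3, 36), (23, x, 7, 14, 7, 31), (6, a, 16, 31, 7, 16), (6, c, 33, 37, 7, 16), (6, x, 25, 1, 7, 16)}
Keep only column(s) F, C, D, G, B: {(23, 31, 24, 15, m), (23, 31, 7, 14, x), (23, 36, 24, 15, m), (23, 36, 7, 14, x), (6, 16, 16, 31, a), (6, 16, 25, 1, x), (6, 16, 33, 37, c)}
σ[G ≤ 12]: keep tuples satisfying G ≤ 12 → {(35, 6, 3, 9, k)}
Set difference of the two operands is {(23, 31, 24, 15, m), (23, 31, 7, 14, x), (23, 36, 24, 15, m), (23, 36, 7, 14, x), (6, 16, 16, 31, a), (6, 16, 25, 1, x), (6, 16, 33, 37, c)}.
Keep only column(s) D, C: {(16, 16), (24, 31), (24, 36), (25, 16), (33, 16), (7, 31), (7, 36)}

{(16, 16), (24, 31), (24, 36), (25, 16), (33, 16), (7, 31), (7, 36)}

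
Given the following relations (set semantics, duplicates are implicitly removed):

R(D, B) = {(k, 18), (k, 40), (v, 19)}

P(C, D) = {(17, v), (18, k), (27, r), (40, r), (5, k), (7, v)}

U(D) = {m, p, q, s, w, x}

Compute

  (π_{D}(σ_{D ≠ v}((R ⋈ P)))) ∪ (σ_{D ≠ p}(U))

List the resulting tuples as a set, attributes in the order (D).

{k, m, q, s, w, x}

R ⋈ P (natural join on D): {(k, 18, 18), (k, 18, 5), (k, 40, 18), (k, 40, 5), (v, 19, 17), (v, 19, 7)}
Apply σ_{D ≠ v}; surviving tuples: {(k, 18, 18), (k, 18, 5), (k, 40, 18), (k, 40, 5)}
Projecting to D (3 duplicate(s) eliminated): {k}
Apply σ_{D ≠ p}; surviving tuples: {m, q, s, w, x}
Union: {k} with {m, q, s, w, x} → {k, m, q, s, w, x}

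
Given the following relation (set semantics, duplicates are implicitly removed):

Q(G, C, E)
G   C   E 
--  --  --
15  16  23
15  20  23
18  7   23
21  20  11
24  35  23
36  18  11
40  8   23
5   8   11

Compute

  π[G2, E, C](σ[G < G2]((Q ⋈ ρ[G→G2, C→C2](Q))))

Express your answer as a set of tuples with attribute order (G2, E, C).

{(18, 23, 16), (18, 23, 20), (21, 11, 8), (24, 23, 16), (24, 23, 20), (24, 23, 7), (36, 11, 20), (36, 11, 8), (40, 23, 16), (40, 23, 20), (40, 23, 35), (40, 23, 7)}

ρ[G→G2, C→C2]: schema becomes (G2, C2, E); tuples unchanged.
Q ⋈ ρ[G→G2, C→C2](Q) (natural join on E): {(15, 16, 23, 15, 16), (15, 16, 23, 15, 20), (15, 16, 23, 18, 7), (15, 16, 23, 24, 35), (15, 16, 23, 40, 8), (15, 20, 23, 15, 16), (15, 20, 23, 15, 20), (15, 20, 23, 18, 7), (15, 20, 23, 24, 35), (15, 20, 23, 40, 8), (18, 7, 23, 15, 16), (18, 7, 23, 15, 20), (18, 7, 23, 18, 7), (18, 7, 23, 24, 35), (18, 7, 23, 40, 8), (21, 20, 11, 21, 20), (21, 20, 11, 36, 18), (21, 20, 11, 5, 8), (24, 35, 23, 15, 16), (24, 35, 23, 15, 20), (24, 35, 23, 18, 7), (24, 35, 23, 24, 35), (24, 35, 23, 40, 8), (36, 18, 11, 21, 20), (36, 18, 11, 36, 18), (36, 18, 11, 5, 8), (40, 8, 23, 15, 16), (40, 8, 23, 15, 20), (40, 8, 23, 18, 7), (40, 8, 23, 24, 35), (40, 8, 23, 40, 8), (5, 8, 11, 21, 20), (5, 8, 11, 36, 18), (5, 8, 11, 5, 8)}
Filtering on G < G2 leaves {(15, 16, 23, 18, 7), (15, 16, 23, 24, 35), (15, 16, 23, 40, 8), (15, 20, 23, 18, 7), (15, 20, 23, 24, 35), (15, 20, 23, 40, 8), (18, 7, 23, 24, 35), (18, 7, 23, 40, 8), (21, 20, 11, 36, 18), (24, 35, 23, 40, 8), (5, 8, 11, 21, 20), (5, 8, 11, 36, 18)}.
π[G2, E, C]: project onto (G2, E, C) → {(18, 23, 16), (18, 23, 20), (21, 11, 8), (24, 23, 16), (24, 23, 20), (24, 23, 7), (36, 11, 20), (36, 11, 8), (40, 23, 16), (40, 23, 20), (40, 23, 35), (40, 23, 7)}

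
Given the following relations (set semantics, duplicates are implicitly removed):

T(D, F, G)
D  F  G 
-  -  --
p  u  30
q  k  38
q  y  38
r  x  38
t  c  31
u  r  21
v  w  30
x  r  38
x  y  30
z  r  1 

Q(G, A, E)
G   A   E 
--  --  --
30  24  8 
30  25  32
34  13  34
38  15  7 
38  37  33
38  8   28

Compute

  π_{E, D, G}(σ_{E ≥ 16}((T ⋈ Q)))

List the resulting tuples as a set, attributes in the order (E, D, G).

{(28, q, 38), (28, r, 38), (28, x, 38), (32, p, 30), (32, v, 30), (32, x, 30), (33, q, 38), (33, r, 38), (33, x, 38)}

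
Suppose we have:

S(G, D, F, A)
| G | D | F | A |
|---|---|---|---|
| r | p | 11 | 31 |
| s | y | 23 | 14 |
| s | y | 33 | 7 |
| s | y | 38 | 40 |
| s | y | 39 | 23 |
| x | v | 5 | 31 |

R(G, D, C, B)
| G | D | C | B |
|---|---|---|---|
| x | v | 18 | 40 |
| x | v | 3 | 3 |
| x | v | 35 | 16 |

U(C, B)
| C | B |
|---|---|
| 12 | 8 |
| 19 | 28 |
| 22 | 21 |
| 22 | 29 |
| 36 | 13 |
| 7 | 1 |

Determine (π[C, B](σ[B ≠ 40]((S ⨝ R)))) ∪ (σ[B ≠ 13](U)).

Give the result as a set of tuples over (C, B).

{(12, 8), (19, 28), (22, 21), (22, 29), (3, 3), (35, 16), (7, 1)}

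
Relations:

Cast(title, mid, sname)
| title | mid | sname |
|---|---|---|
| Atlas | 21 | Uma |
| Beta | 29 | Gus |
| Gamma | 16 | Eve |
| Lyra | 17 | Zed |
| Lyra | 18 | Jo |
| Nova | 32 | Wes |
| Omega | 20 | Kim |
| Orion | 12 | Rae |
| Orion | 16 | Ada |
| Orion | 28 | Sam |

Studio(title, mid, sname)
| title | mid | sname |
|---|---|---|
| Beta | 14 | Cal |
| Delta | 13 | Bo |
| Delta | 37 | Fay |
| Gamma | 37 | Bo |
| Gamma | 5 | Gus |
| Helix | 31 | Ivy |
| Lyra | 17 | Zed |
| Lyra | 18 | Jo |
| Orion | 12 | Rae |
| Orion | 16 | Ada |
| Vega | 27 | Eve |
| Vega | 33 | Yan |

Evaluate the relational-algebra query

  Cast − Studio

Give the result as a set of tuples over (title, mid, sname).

{(Atlas, 21, Uma), (Beta, 29, Gus), (Gamma, 16, Eve), (Nova, 32, Wes), (Omega, 20, Kim), (Orion, 28, Sam)}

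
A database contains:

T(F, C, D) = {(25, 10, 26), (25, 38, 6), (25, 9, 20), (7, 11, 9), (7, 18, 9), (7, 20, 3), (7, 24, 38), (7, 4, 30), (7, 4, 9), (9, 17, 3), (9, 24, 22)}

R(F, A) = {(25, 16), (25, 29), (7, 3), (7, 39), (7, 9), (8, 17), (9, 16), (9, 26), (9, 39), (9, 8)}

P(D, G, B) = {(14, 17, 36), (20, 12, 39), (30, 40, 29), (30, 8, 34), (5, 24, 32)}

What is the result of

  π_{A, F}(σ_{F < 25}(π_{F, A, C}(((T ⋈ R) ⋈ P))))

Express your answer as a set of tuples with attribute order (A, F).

{(3, 7), (39, 7), (9, 7)}

Natural join on F: {(25, 10, 26, 16), (25, 10, 26, 29), (25, 38, 6, 16), (25, 38, 6, 29), (25, 9, 20, 16), (25, 9, 20, 29), (7, 11, 9, 3), (7, 11, 9, 39), (7, 11, 9, 9), (7, 18, 9, 3), (7, 18, 9, 39), (7, 18, 9, 9), (7, 20, 3, 3), (7, 20, 3, 39), (7, 20, 3, 9), (7, 24, 38, 3), (7, 24, 38, 39), (7, 24, 38, 9), (7, 4, 30, 3), (7, 4, 30, 39), (7, 4, 30, 9), (7, 4, 9, 3), (7, 4, 9, 39), (7, 4, 9, 9), (9, 17, 3, 16), (9, 17, 3, 26), (9, 17, 3, 39), (9, 17, 3, 8), (9, 24, 22, 16), (9, 24, 22, 26), (9, 24, 22, 39), (9, 24, 22, 8)}
Natural join on D: {(25, 9, 20, 16, 12, 39), (25, 9, 20, 29, 12, 39), (7, 4, 30, 3, 40, 29), (7, 4, 30, 3, 8, 34), (7, 4, 30, 39, 40, 29), (7, 4, 30, 39, 8, 34), (7, 4, 30, 9, 40, 29), (7, 4, 30, 9, 8, 34)}
π_{F, A, C} gives {(25, 16, 9), (25, 29, 9), (7, 3, 4), (7, 39, 4), (7, 9, 4)} (3 duplicate(s) eliminated).
Filtering on F < 25 leaves {(7, 3, 4), (7, 39, 4), (7, 9, 4)}.
π_{A, F} gives {(3, 7), (39, 7), (9, 7)}.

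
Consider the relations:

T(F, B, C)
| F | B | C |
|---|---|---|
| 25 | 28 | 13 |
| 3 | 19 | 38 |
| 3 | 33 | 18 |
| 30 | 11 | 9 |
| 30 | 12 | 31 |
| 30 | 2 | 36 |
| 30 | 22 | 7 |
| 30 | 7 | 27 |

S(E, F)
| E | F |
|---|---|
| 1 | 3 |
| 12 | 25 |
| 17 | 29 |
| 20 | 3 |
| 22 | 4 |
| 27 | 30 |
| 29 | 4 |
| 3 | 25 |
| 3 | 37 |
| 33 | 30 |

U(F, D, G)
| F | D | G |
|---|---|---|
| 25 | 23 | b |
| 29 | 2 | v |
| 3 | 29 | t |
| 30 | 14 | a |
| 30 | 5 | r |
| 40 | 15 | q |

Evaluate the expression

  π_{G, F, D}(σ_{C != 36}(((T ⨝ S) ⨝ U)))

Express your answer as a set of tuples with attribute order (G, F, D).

Joining T and S on F yields {(25, 28, 13, 12), (25, 28, 13, 3), (3, 19, 38, 1), (3, 19, 38, 20), (3, 33, 18, 1), (3, 33, 18, 20), (30, 11, 9, 27), (30, 11, 9, 33), (30, 12, 31, 27), (30, 12, 31, 33), (30, 2, 36, 27), (30, 2, 36, 33), (30, 22, 7, 27), (30, 22, 7, 33), (30, 7, 27, 27), (30, 7, 27, 33)}.
Joining (T ⨝ S) and U on F yields {(25, 28, 13, 12, 23, b), (25, 28, 13, 3, 23, b), (3, 19, 38, 1, 29, t), (3, 19, 38, 20, 29, t), (3, 33, 18, 1, 29, t), (3, 33, 18, 20, 29, t), (30, 11, 9, 27, 14, a), (30, 11, 9, 27, 5, r), (30, 11, 9, 33, 14, a), (30, 11, 9, 33, 5, r), (30, 12, 31, 27, 14, a), (30, 12, 31, 27, 5, r), (30, 12, 31, 33, 14, a), (30, 12, 31, 33, 5, r), (30, 2, 36, 27, 14, a), (30, 2, 36, 27, 5, r), (30, 2, 36, 33, 14, a), (30, 2, 36, 33, 5, r), (30, 22, 7, 27, 14, a), (30, 22, 7, 27, 5, r), (30, 22, 7, 33, 14, a), (30, 22, 7, 33, 5, r), (30, 7, 27, 27, 14, a), (30, 7, 27, 27, 5, r), (30, 7, 27, 33, 14, a), (30, 7, 27, 33, 5, r)}.
σ[C != 36]: keep tuples satisfying C != 36 → {(25, 28, 13, 12, 23, b), (25, 28, 13, 3, 23, b), (3, 19, 38, 1, 29, t), (3, 19, 38, 20, 29, t), (3, 33, 18, 1, 29, t), (3, 33, 18, 20, 29, t), (30, 11, 9, 27, 14, a), (30, 11, 9, 27, 5, r), (30, 11, 9, 33, 14, a), (30, 11, 9, 33, 5, r), (30, 12, 31, 27, 14, a), (30, 12, 31, 27, 5, r), (30, 12, 31, 33, 14, a), (30, 12, 31, 33, 5, r), (30, 22, 7, 27, 14, a), (30, 22, 7, 27, 5, r), (30, 22, 7, 33, 14, a), (30, 22, 7, 33, 5, r), (30, 7, 27, 27, 14, a), (30, 7, 27, 27, 5, r), (30, 7, 27, 33, 14, a), (30, 7, 27, 33, 5, r)}
Keep only column(s) G, F, D (18 duplicate(s) eliminated): {(a, 30, 14), (b, 25, 23), (r, 30, 5), (t, 3, 29)}

{(a, 30, 14), (b, 25, 23), (r, 30, 5), (t, 3, 29)}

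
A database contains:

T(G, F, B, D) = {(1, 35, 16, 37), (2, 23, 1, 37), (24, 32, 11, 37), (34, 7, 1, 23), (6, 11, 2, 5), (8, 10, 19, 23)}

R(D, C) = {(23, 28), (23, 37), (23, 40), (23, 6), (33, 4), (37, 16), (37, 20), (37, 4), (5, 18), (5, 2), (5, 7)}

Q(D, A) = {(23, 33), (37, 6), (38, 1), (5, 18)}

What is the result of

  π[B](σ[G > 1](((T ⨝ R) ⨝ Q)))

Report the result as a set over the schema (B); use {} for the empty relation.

{1, 11, 19, 2}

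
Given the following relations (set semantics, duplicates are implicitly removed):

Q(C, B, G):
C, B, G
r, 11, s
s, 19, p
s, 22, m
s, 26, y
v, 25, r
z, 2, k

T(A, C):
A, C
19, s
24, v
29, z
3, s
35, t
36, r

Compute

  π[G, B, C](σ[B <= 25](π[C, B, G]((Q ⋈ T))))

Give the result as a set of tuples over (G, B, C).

Q ⋈ T (natural join on C): {(r, 11, s, 36), (s, 19, p, 19), (s, 19, p, 3), (s, 22, m, 19), (s, 22, m, 3), (s, 26, y, 19), (s, 26, y, 3), (v, 25, r, 24), (z, 2, k, 29)}
Projecting to C, B, G (3 duplicate(s) eliminated): {(r, 11, s), (s, 19, p), (s, 22, m), (s, 26, y), (v, 25, r), (z, 2, k)}
Filtering on B <= 25 leaves {(r, 11, s), (s, 19, p), (s, 22, m), (v, 25, r), (z, 2, k)}.
Projecting to G, B, C: {(k, 2, z), (m, 22, s), (p, 19, s), (r, 25, v), (s, 11, r)}

{(k, 2, z), (m, 22, s), (p, 19, s), (r, 25, v), (s, 11, r)}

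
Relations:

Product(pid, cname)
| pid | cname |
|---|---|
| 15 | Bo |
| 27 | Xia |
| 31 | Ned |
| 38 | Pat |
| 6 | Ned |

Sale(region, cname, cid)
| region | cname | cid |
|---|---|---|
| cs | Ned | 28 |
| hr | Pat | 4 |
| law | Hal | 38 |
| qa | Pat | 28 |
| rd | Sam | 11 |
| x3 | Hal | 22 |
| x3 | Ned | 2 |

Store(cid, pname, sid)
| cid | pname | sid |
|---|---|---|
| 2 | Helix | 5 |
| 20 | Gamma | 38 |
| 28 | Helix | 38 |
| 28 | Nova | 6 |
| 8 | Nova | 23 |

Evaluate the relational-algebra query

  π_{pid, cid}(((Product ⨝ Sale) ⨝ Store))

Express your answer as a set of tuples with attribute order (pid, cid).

Product ⋈ Sale (natural join on cname): {(31, Ned, cs, 28), (31, Ned, x3, 2), (38, Pat, hr, 4), (38, Pat, qa, 28), (6, Ned, cs, 28), (6, Ned, x3, 2)}
(Product ⨝ Sale) ⋈ Store (natural join on cid): {(31, Ned, cs, 28, Helix, 38), (31, Ned, cs, 28, Nova, 6), (31, Ned, x3, 2, Helix, 5), (38, Pat, qa, 28, Helix, 38), (38, Pat, qa, 28, Nova, 6), (6, Ned, cs, 28, Helix, 38), (6, Ned, cs, 28, Nova, 6), (6, Ned, x3, 2, Helix, 5)}
π[pid, cid]: project onto (pid, cid) (3 duplicate(s) eliminated) → {(31, 2), (31, 28), (38, 28), (6, 2), (6, 28)}

{(31, 2), (31, 28), (38, 28), (6, 2), (6, 28)}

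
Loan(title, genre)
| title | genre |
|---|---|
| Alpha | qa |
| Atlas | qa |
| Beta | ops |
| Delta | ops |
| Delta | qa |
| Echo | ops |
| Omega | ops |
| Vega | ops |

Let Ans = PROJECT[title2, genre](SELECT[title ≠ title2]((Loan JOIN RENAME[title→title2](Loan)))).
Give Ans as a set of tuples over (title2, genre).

ρ[title→title2]: schema becomes (title2, genre); tuples unchanged.
Loan ⋈ RENAME[title→title2](Loan) (natural join on genre): {(Alpha, qa, Alpha), (Alpha, qa, Atlas), (Alpha, qa, Delta), (Atlas, qa, Alpha), (Atlas, qa, Atlas), (Atlas, qa, Delta), (Beta, ops, Beta), (Beta, ops, Delta), (Beta, ops, Echo), (Beta, ops, Omega), (Beta, ops, Vega), (Delta, ops, Beta), (Delta, ops, Delta), (Delta, ops, Echo), (Delta, ops, Omega), (Delta, ops, Vega), (Delta, qa, Alpha), (Delta, qa, Atlas), (Delta, qa, Delta), (Echo, ops, Beta), (Echo, ops, Delta), (Echo, ops, Echo), (Echo, ops, Omega), (Echo, ops, Vega), (Omega, ops, Beta), (Omega, ops, Delta), (Omega, ops, Echo), (Omega, ops, Omega), (Omega, ops, Vega), (Vega, ops, Beta), (Vega, ops, Delta), (Vega, ops, Echo), (Vega, ops, Omega), (Vega, ops, Vega)}
Selection title ≠ title2: {(Alpha, qa, Atlas), (Alpha, qa, Delta), (Atlas, qa, Alpha), (Atlas, qa, Delta), (Beta, ops, Delta), (Beta, ops, Echo), (Beta, ops, Omega), (Beta, ops, Vega), (Delta, ops, Beta), (Delta, ops, Echo), (Delta, ops, Omega), (Delta, ops, Vega), (Delta, qa, Alpha), (Delta, qa, Atlas), (Echo, ops, Beta), (Echo, ops, Delta), (Echo, ops, Omega), (Echo, ops, Vega), (Omega, ops, Beta), (Omega, ops, Delta), (Omega, ops, Echo), (Omega, ops, Vega), (Vega, ops, Beta), (Vega, ops, Delta), (Vega, ops, Echo), (Vega, ops, Omega)}
π_{title2, genre} gives {(Alpha, qa), (Atlas, qa), (Beta, ops), (Delta, ops), (Delta, qa), (Echo, ops), (Omega, ops), (Vega, ops)} (18 duplicate(s) eliminated).

{(Alpha, qa), (Atlas, qa), (Beta, ops), (Delta, ops), (Delta, qa), (Echo, ops), (Omega, ops), (Vega, ops)}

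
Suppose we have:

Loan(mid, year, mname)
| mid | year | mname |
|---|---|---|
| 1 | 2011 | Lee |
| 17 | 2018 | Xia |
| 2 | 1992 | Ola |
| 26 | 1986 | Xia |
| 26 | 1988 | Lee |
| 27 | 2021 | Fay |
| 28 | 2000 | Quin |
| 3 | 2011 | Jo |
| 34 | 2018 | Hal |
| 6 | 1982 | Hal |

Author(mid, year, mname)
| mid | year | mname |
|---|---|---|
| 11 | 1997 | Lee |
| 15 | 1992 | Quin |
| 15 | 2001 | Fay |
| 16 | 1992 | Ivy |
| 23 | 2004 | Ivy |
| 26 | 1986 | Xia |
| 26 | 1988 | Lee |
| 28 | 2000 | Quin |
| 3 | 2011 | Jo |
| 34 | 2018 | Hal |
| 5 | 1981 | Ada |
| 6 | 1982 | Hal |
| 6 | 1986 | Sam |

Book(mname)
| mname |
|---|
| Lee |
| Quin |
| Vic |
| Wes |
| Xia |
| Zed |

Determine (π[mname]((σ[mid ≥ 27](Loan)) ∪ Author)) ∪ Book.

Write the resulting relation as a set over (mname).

{Ada, Fay, Hal, Ivy, Jo, Lee, Quin, Sam, Vic, Wes, Xia, Zed}

σ[mid ≥ 27]: keep tuples satisfying mid ≥ 27 → {(27, 2021, Fay), (28, 2000, Quin), (34, 2018, Hal)}
Set union of the two operands is {(11, 1997, Lee), (15, 1992, Quin), (15, 2001, Fay), (16, 1992, Ivy), (23, 2004, Ivy), (26, 1986, Xia), (26, 1988, Lee), (27, 2021, Fay), (28, 2000, Quin), (3, 2011, Jo), (34, 2018, Hal), (5, 1981, Ada), (6, 1982, Hal), (6, 1986, Sam)}.
π[mname]: project onto (mname) (5 duplicate(s) eliminated) → {Ada, Fay, Hal, Ivy, Jo, Lee, Quin, Sam, Xia}
Set union of the two operands is {Ada, Fay, Hal, Ivy, Jo, Lee, Quin, Sam, Vic, Wes, Xia, Zed}.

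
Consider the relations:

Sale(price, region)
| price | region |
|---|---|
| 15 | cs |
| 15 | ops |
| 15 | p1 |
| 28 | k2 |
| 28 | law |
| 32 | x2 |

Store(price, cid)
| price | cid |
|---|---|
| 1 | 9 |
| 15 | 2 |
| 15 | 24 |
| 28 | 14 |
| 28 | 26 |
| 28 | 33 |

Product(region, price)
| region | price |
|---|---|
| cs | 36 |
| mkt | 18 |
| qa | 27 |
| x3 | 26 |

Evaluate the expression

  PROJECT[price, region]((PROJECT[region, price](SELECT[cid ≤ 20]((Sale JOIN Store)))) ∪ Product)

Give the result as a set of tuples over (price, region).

{(15, cs), (15, ops), (15, p1), (18, mkt), (26, x3), (27, qa), (28, k2), (28, law), (36, cs)}

Sale ⋈ Store (natural join on price): {(15, cs, 2), (15, cs, 24), (15, ops, 2), (15, ops, 24), (15, p1, 2), (15, p1, 24), (28, k2, 14), (28, k2, 26), (28, k2, 33), (28, law, 14), (28, law, 26), (28, law, 33)}
Apply σ_{cid ≤ 20}; surviving tuples: {(15, cs, 2), (15, ops, 2), (15, p1, 2), (28, k2, 14), (28, law, 14)}
Projecting to region, price: {(cs, 15), (k2, 28), (law, 28), (ops, 15), (p1, 15)}
Union: {(cs, 15), (k2, 28), (law, 28), (ops, 15), (p1, 15)} with {(cs, 36), (mkt, 18), (qa, 27), (x3, 26)} → {(cs, 15), (cs, 36), (k2, 28), (law, 28), (mkt, 18), (ops, 15), (p1, 15), (qa, 27), (x3, 26)}
Projecting to price, region: {(15, cs), (15, ops), (15, p1), (18, mkt), (26, x3), (27, qa), (28, k2), (28, law), (36, cs)}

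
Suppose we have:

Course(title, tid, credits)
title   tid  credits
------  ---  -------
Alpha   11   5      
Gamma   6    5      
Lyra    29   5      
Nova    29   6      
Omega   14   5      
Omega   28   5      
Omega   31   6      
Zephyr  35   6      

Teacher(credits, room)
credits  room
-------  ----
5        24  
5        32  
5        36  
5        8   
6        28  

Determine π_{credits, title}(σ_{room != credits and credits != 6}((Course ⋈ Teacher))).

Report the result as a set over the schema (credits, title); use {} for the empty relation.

Joining Course and Teacher on credits yields {(Alpha, 11, 5, 24), (Alpha, 11, 5, 32), (Alpha, 11, 5, 36), (Alpha, 11, 5, 8), (Gamma, 6, 5, 24), (Gamma, 6, 5, 32), (Gamma, 6, 5, 36), (Gamma, 6, 5, 8), (Lyra, 29, 5, 24), (Lyra, 29, 5, 32), (Lyra, 29, 5, 36), (Lyra, 29, 5, 8), (Nova, 29, 6, 28), (Omega, 14, 5, 24), (Omega, 14, 5, 32), (Omega, 14, 5, 36), (Omega, 14, 5, 8), (Omega, 28, 5, 24), (Omega, 28, 5, 32), (Omega, 28, 5, 36), (Omega, 28, 5, 8), (Omega, 31, 6, 28), (Zephyr, 35, 6, 28)}.
Filtering on room != credits and credits != 6 leaves {(Alpha, 11, 5, 24), (Alpha, 11, 5, 32), (Alpha, 11, 5, 36), (Alpha, 11, 5, 8), (Gamma, 6, 5, 24), (Gamma, 6, 5, 32), (Gamma, 6, 5, 36), (Gamma, 6, 5, 8), (Lyra, 29, 5, 24), (Lyra, 29, 5, 32), (Lyra, 29, 5, 36), (Lyra, 29, 5, 8), (Omega, 14, 5, 24), (Omega, 14, 5, 32), (Omega, 14, 5, 36), (Omega, 14, 5, 8), (Omega, 28, 5, 24), (Omega, 28, 5, 32), (Omega, 28, 5, 36), (Omega, 28, 5, 8)}.
π[credits, title]: project onto (credits, title) (16 duplicate(s) eliminated) → {(5, Alpha), (5, Gamma), (5, Lyra), (5, Omega)}

{(5, Alpha), (5, Gamma), (5, Lyra), (5, Omega)}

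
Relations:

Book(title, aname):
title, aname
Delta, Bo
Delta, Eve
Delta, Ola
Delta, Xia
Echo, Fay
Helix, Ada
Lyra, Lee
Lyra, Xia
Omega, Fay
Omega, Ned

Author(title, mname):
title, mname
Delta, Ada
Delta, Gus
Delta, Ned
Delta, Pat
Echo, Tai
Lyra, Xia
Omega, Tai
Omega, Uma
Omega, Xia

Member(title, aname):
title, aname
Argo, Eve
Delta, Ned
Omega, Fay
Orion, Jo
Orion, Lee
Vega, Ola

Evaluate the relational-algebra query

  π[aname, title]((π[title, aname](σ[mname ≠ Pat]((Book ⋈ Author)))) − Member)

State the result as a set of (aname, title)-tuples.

Joining Book and Author on title yields {(Delta, Bo, Ada), (Delta, Bo, Gus), (Delta, Bo, Ned), (Delta, Bo, Pat), (Delta, Eve, Ada), (Delta, Eve, Gus), (Delta, Eve, Ned), (Delta, Eve, Pat), (Delta, Ola, Ada), (Delta, Ola, Gus), (Delta, Ola, Ned), (Delta, Ola, Pat), (Delta, Xia, Ada), (Delta, Xia, Gus), (Delta, Xia, Ned), (Delta, Xia, Pat), (Echo, Fay, Tai), (Lyra, Lee, Xia), (Lyra, Xia, Xia), (Omega, Fay, Tai), (Omega, Fay, Uma), (Omega, Fay, Xia), (Omega, Ned, Tai), (Omega, Ned, Uma), (Omega, Ned, Xia)}.
Selection mname ≠ Pat: {(Delta, Bo, Ada), (Delta, Bo, Gus), (Delta, Bo, Ned), (Delta, Eve, Ada), (Delta, Eve, Gus), (Delta, Eve, Ned), (Delta, Ola, Ada), (Delta, Ola, Gus), (Delta, Ola, Ned), (Delta, Xia, Ada), (Delta, Xia, Gus), (Delta, Xia, Ned), (Echo, Fay, Tai), (Lyra, Lee, Xia), (Lyra, Xia, Xia), (Omega, Fay, Tai), (Omega, Fay, Uma), (Omega, Fay, Xia), (Omega, Ned, Tai), (Omega, Ned, Uma), (Omega, Ned, Xia)}
π_{title, aname} gives {(Delta, Bo), (Delta, Eve), (Delta, Ola), (Delta, Xia), (Echo, Fay), (Lyra, Lee), (Lyra, Xia), (Omega, Fay), (Omega, Ned)} (12 duplicate(s) eliminated).
Taking the difference: {(Delta, Bo), (Delta, Eve), (Delta, Ola), (Delta, Xia), (Echo, Fay), (Lyra, Lee), (Lyra, Xia), (Omega, Ned)}
π_{aname, title} gives {(Bo, Delta), (Eve, Delta), (Fay, Echo), (Lee, Lyra), (Ned, Omega), (Ola, Delta), (Xia, Delta), (Xia, Lyra)}.

{(Bo, Delta), (Eve, Delta), (Fay, Echo), (Lee, Lyra), (Ned, Omega), (Ola, Delta), (Xia, Delta), (Xia, Lyra)}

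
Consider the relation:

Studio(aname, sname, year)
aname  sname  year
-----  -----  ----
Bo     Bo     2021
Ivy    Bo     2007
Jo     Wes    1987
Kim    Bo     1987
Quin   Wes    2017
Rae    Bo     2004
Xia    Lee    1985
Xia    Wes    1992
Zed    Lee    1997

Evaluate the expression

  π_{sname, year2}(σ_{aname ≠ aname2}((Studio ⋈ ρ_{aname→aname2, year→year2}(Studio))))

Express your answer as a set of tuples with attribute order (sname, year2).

{(Bo, 1987), (Bo, 2004), (Bo, 2007), (Bo, 2021), (Lee, 1985), (Lee, 1997), (Wes, 1987), (Wes, 1992), (Wes, 2017)}

ρ[aname→aname2, year→year2]: schema becomes (aname2, sname, year2); tuples unchanged.
Natural join on sname: {(Bo, Bo, 2021, Bo, 2021), (Bo, Bo, 2021, Ivy, 2007), (Bo, Bo, 2021, Kim, 1987), (Bo, Bo, 2021, Rae, 2004), (Ivy, Bo, 2007, Bo, 2021), (Ivy, Bo, 2007, Ivy, 2007), (Ivy, Bo, 2007, Kim, 1987), (Ivy, Bo, 2007, Rae, 2004), (Jo, Wes, 1987, Jo, 1987), (Jo, Wes, 1987, Quin, 2017), (Jo, Wes, 1987, Xia, 1992), (Kim, Bo, 1987, Bo, 2021), (Kim, Bo, 1987, Ivy, 2007), (Kim, Bo, 1987, Kim, 1987), (Kim, Bo, 1987, Rae, 2004), (Quin, Wes, 2017, Jo, 1987), (Quin, Wes, 2017, Quin, 2017), (Quin, Wes, 2017, Xia, 1992), (Rae, Bo, 2004, Bo, 2021), (Rae, Bo, 2004, Ivy, 2007), (Rae, Bo, 2004, Kim, 1987), (Rae, Bo, 2004, Rae, 2004), (Xia, Lee, 1985, Xia, 1985), (Xia, Lee, 1985, Zed, 1997), (Xia, Wes, 1992, Jo, 1987), (Xia, Wes, 1992, Quin, 2017), (Xia, Wes, 1992, Xia, 1992), (Zed, Lee, 1997, Xia, 1985), (Zed, Lee, 1997, Zed, 1997)}
Apply σ_{aname ≠ aname2}; surviving tuples: {(Bo, Bo, 2021, Ivy, 2007), (Bo, Bo, 2021, Kim, 1987), (Bo, Bo, 2021, Rae, 2004), (Ivy, Bo, 2007, Bo, 2021), (Ivy, Bo, 2007, Kim, 1987), (Ivy, Bo, 2007, Rae, 2004), (Jo, Wes, 1987, Quin, 2017), (Jo, Wes, 1987, Xia, 1992), (Kim, Bo, 1987, Bo, 2021), (Kim, Bo, 1987, Ivy, 2007), (Kim, Bo, 1987, Rae, 2004), (Quin, Wes, 2017, Jo, 1987), (Quin, Wes, 2017, Xia, 1992), (Rae, Bo, 2004, Bo, 2021), (Rae, Bo, 2004, Ivy, 2007), (Rae, Bo, 2004, Kim, 1987), (Xia, Lee, 1985, Zed, 1997), (Xia, Wes, 1992, Jo, 1987), (Xia, Wes, 1992, Quin, 2017), (Zed, Lee, 1997, Xia, 1985)}
Keep only column(s) sname, year2 (11 duplicate(s) eliminated): {(Bo, 1987), (Bo, 2004), (Bo, 2007), (Bo, 2021), (Lee, 1985), (Lee, 1997), (Wes, 1987), (Wes, 1992), (Wes, 2017)}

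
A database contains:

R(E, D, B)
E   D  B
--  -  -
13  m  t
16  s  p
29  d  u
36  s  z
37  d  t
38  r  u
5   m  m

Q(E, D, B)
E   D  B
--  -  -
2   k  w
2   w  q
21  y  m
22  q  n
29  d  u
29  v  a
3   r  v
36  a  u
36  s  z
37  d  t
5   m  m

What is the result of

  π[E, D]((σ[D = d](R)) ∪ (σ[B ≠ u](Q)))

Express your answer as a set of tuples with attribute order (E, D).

σ[D = d]: keep tuples satisfying D = d → {(29, d, u), (37, d, t)}
σ[B ≠ u]: keep tuples satisfying B ≠ u → {(2, k, w), (2, w, q), (21, y, m), (22, q, n), (29, v, a), (3, r, v), (36, s, z), (37, d, t), (5, m, m)}
Taking the union: {(2, k, w), (2, w, q), (21, y, m), (22, q, n), (29, d, u), (29, v, a), (3, r, v), (36, s, z), (37, d, t), (5, m, m)}
π_{E, D} gives {(2, k), (2, w), (21, y), (22, q), (29, d), (29, v), (3, r), (36, s), (37, d), (5, m)}.

{(2, k), (2, w), (21, y), (22, q), (29, d), (29, v), (3, r), (36, s), (37, d), (5, m)}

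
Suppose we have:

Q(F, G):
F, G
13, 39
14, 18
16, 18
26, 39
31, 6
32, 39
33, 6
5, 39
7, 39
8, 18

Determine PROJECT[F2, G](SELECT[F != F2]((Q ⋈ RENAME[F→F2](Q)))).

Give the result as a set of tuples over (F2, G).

{(13, 39), (14, 18), (16, 18), (26, 39), (31, 6), (32, 39), (33, 6), (5, 39), (7, 39), (8, 18)}

ρ[F→F2]: schema becomes (F2, G); tuples unchanged.
Joining Q and RENAME[F→F2](Q) on G yields {(13, 39, 13), (13, 39, 26), (13, 39, 32), (13, 39, 5), (13, 39, 7), (14, 18, 14), (14, 18, 16), (14, 18, 8), (16, 18, 14), (16, 18, 16), (16, 18, 8), (26, 39, 13), (26, 39, 26), (26, 39, 32), (26, 39, 5), (26, 39, 7), (31, 6, 31), (31, 6, 33), (32, 39, 13), (32, 39, 26), (32, 39, 32), (32, 39, 5), (32, 39, 7), (33, 6, 31), (33, 6, 33), (5, 39, 13), (5, 39, 26), (5, 39, 32), (5, 39, 5), (5, 39, 7), (7, 39, 13), (7, 39, 26), (7, 39, 32), (7, 39, 5), (7, 39, 7), (8, 18, 14), (8, 18, 16), (8, 18, 8)}.
Selection F != F2: {(13, 39, 26), (13, 39, 32), (13, 39, 5), (13, 39, 7), (14, 18, 16), (14, 18, 8), (16, 18, 14), (16, 18, 8), (26, 39, 13), (26, 39, 32), (26, 39, 5), (26, 39, 7), (31, 6, 33), (32, 39, 13), (32, 39, 26), (32, 39, 5), (32, 39, 7), (33, 6, 31), (5, 39, 13), (5, 39, 26), (5, 39, 32), (5, 39, 7), (7, 39, 13), (7, 39, 26), (7, 39, 32), (7, 39, 5), (8, 18, 14), (8, 18, 16)}
Keep only column(s) F2, G (18 duplicate(s) eliminated): {(13, 39), (14, 18), (16, 18), (26, 39), (31, 6), (32, 39), (33, 6), (5, 39), (7, 39), (8, 18)}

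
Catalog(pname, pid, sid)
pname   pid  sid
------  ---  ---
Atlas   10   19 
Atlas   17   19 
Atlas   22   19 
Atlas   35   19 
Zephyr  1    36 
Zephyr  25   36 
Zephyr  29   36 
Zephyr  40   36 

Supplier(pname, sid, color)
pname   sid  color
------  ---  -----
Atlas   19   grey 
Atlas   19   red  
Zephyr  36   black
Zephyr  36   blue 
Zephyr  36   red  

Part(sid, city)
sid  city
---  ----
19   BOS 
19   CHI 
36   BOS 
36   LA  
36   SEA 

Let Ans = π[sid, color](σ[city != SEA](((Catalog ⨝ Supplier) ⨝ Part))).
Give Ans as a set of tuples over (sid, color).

Natural join on pname, sid: {(Atlas, 10, 19, grey), (Atlas, 10, 19, red), (Atlas, 17, 19, grey), (Atlas, 17, 19, red), (Atlas, 22, 19, grey), (Atlas, 22, 19, red), (Atlas, 35, 19, grey), (Atlas, 35, 19, red), (Zephyr, 1, 36, black), (Zephyr, 1, 36, blue), (Zephyr, 1, 36, red), (Zephyr, 25, 36, black), (Zephyr, 25, 36, blue), (Zephyr, 25, 36, red), (Zephyr, 29, 36, black), (Zephyr, 29, 36, blue), (Zephyr, 29, 36, red), (Zephyr, 40, 36, black), (Zephyr, 40, 36, blue), (Zephyr, 40, 36, red)}
Natural join on sid: {(Atlas, 10, 19, grey, BOS), (Atlas, 10, 19, grey, CHI), (Atlas, 10, 19, red, BOS), (Atlas, 10, 19, red, CHI), (Atlas, 17, 19, grey, BOS), (Atlas, 17, 19, grey, CHI), (Atlas, 17, 19, red, BOS), (Atlas, 17, 19, red, CHI), (Atlas, 22, 19, grey, BOS), (Atlas, 22, 19, grey, CHI), (Atlas, 22, 19, red, BOS), (Atlas, 22, 19, red, CHI), (Atlas, 35, 19, grey, BOS), (Atlas, 35, 19, grey, CHI), (Atlas, 35, 19, red, BOS), (Atlas, 35, 19, red, CHI), (Zephyr, 1, 36, black, BOS), (Zephyr, 1, 36, black, LA), (Zephyr, 1, 36, black, SEA), (Zephyr, 1, 36, blue, BOS), (Zephyr, 1, 36, blue, LA), (Zephyr, 1, 36, blue, SEA), (Zephyr, 1, 36, red, BOS), (Zephyr, 1, 36, red, LA), (Zephyr, 1, 36, red, SEA), (Zephyr, 25, 36, black, BOS), (Zephyr, 25, 36, black, LA), (Zephyr, 25, 36, black, SEA), (Zephyr, 25, 36, blue, BOS), (Zephyr, 25, 36, blue, LA), (Zephyr, 25, 36, blue, SEA), (Zephyr, 25, 36, red, BOS), (Zephyr, 25, 36, red, LA), (Zephyr, 25, 36, red, SEA), (Zephyr, 29, 36, black, BOS), (Zephyr, 29, 36, black, LA), (Zephyr, 29, 36, black, SEA), (Zephyr, 29, 36, blue, BOS), (Zephyr, 29, 36, blue, LA), (Zephyr, 29, 36, blue, SEA), (Zephyr, 29, 36, red, BOS), (Zephyr, 29, 36, red, LA), (Zephyr, 29, 36, red, SEA), (Zephyr, 40, 36, black, BOS), (Zephyr, 40, 36, black, LA), (Zephyr, 40, 36, black, SEA), (Zephyr, 40, 36, blue, BOS), (Zephyr, 40, 36, blue, LA), (Zephyr, 40, 36, blue, SEA), (Zephyr, 40, 36, red, BOS), (Zephyr, 40, 36, red, LA), (Zephyr, 40, 36, red, SEA)}
Apply σ_{city != SEA}; surviving tuples: {(Atlas, 10, 19, grey, BOS), (Atlas, 10, 19, grey, CHI), (Atlas, 10, 19, red, BOS), (Atlas, 10, 19, red, CHI), (Atlas, 17, 19, grey, BOS), (Atlas, 17, 19, grey, CHI), (Atlas, 17, 19, red, BOS), (Atlas, 17, 19, red, CHI), (Atlas, 22, 19, grey, BOS), (Atlas, 22, 19, grey, CHI), (Atlas, 22, 19, red, BOS), (Atlas, 22, 19, red, CHI), (Atlas, 35, 19, grey, BOS), (Atlas, 35, 19, grey, CHI), (Atlas, 35, 19, red, BOS), (Atlas, 35, 19, red, CHI), (Zephyr, 1, 36, black, BOS), (Zephyr, 1, 36, black, LA), (Zephyr, 1, 36, blue, BOS), (Zephyr, 1, 36, blue, LA), (Zephyr, 1, 36, red, BOS), (Zephyr, 1, 36, red, LA), (Zephyr, 25, 36, black, BOS), (Zephyr, 25, 36, black, LA), (Zephyr, 25, 36, blue, BOS), (Zephyr, 25, 36, blue, LA), (Zephyr, 25, 36, red, BOS), (Zephyr, 25, 36, red, LA), (Zephyr, 29, 36, black, BOS), (Zephyr, 29, 36, black, LA), (Zephyr, 29, 36, blue, BOS), (Zephyr, 29, 36, blue, LA), (Zephyr, 29, 36, red, BOS), (Zephyr, 29, 36, red, LA), (Zephyr, 40, 36, black, BOS), (Zephyr, 40, 36, black, LA), (Zephyr, 40, 36, blue, BOS), (Zephyr, 40, 36, blue, LA), (Zephyr, 40, 36, red, BOS), (Zephyr, 40, 36, red, LA)}
π_{sid, color} gives {(19, grey), (19, red), (36, black), (36, blue), (36, red)} (35 duplicate(s) eliminated).

{(19, grey), (19, red), (36, black), (36, blue), (36, red)}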